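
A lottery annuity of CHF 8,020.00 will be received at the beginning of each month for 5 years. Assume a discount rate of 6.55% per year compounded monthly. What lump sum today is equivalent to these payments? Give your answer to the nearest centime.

This is an annuity due: 60 payments of CHF 8,020.00 at the beginning of each month.
Periodic rate r = 0.0655/12 per month; n is counted in months.
PV = PMT × [(1 − (1+r)^−n)/r] × (1+r) = 8,020 × [1 − (1+r)^−60] / r × (1+r) = CHF 411,636.04

CHF 411,636.04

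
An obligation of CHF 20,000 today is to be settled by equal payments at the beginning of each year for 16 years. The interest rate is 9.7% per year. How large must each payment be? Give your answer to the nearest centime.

CHF 2,288.82

Level annuity due; solve PV = PMT × [(1 − (1+r)^−n)/r] × (1+r) for PMT.
Periodic rate r = 0.097 per year.
With n = 16: PMT = 20,000 / ([(1 − (1+r)^−n)/r] × (1+r)) = CHF 2,288.82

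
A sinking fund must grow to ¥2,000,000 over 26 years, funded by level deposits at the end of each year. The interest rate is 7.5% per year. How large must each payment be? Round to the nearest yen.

¥26,999

Level ordinary annuity; solve FV = PMT × [((1+r)^n − 1)/r] for PMT.
Periodic rate r = 0.075 per year.
With n = 26: PMT = 2,000,000 / ([((1+r)^n − 1)/r]) = ¥26,999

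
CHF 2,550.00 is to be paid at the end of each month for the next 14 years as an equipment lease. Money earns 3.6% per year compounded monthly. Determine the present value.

This is an ordinary annuity: 168 payments of CHF 2,550.00 at the end of each month.
Periodic rate r = 0.036/12 per month; n is counted in months.
PV = PMT × [(1 − (1+r)^−n)/r] = 2,550 × [1 − (1+r)^−168] / r = CHF 336,119.45

CHF 336,119.45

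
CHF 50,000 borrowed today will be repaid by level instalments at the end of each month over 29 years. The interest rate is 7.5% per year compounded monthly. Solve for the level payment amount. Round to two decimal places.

CHF 352.86

Level ordinary annuity; solve PV = PMT × [(1 − (1+r)^−n)/r] for PMT.
Periodic rate r = 0.075/12 per month; n is counted in months.
With n = 348: PMT = 50,000 / ([(1 − (1+r)^−n)/r]) = CHF 352.86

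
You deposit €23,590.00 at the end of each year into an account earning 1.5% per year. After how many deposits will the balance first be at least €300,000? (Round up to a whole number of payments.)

Periodic rate r = 0.015 per year.
Ordinary annuity FV: 300,000 = 23,590 × [((1+r)^n − 1)/r].
(1+r)^n = 1 + 300,000 × r / 23,590, so n = ln(1 + 300,000·r/23,590) / ln(1+r) = 11.73.
Round up to a whole number of payments: n = 12.

12 payments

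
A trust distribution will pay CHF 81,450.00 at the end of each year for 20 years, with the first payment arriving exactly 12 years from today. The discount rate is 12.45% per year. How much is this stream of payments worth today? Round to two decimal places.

Ordinary annuity of 20 payments, first payment at period 12.
Periodic rate r = 0.1245 per year.
The ordinary-annuity PV formula values the stream one period before the first payment (period 11); discount that back 11 periods:
PV₀ = 81,450 × [1 − (1+r)^−20] / r × (1+r)^−11 = CHF 162,738.73

CHF 162,738.73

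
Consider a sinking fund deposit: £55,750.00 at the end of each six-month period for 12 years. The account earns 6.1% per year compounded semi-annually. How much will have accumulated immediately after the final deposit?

This is an ordinary annuity: 24 deposits of £55,750.00 at the end of each six-month period.
Periodic rate r = 0.061/2 per half-year; n is counted in half-years.
FV = PMT × [((1+r)^n − 1)/r] = 55,750 × [(1+r)^24 − 1] / r = £1,931,344.19

£1,931,344.19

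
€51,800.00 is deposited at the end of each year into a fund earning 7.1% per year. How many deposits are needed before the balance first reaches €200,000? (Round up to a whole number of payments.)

Periodic rate r = 0.071 per year.
Ordinary annuity FV: 200,000 = 51,800 × [((1+r)^n − 1)/r].
(1+r)^n = 1 + 200,000 × r / 51,800, so n = ln(1 + 200,000·r/51,800) / ln(1+r) = 3.53.
Round up to a whole number of payments: n = 4.

4 payments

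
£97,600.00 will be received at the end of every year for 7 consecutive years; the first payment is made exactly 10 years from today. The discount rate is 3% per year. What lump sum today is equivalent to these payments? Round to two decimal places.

£466,039.33

Ordinary annuity of 7 payments, first payment at period 10.
Periodic rate r = 0.03 per year.
The ordinary-annuity PV formula values the stream one period before the first payment (period 9); discount that back 9 periods:
PV₀ = 97,600 × [1 − (1+r)^−7] / r × (1+r)^−9 = £466,039.33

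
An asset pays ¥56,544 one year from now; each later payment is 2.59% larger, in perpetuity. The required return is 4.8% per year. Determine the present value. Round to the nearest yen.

Periodic rate r = 0.048 per year.
Growing perpetuity (Gordon): PV = PMT₁ / (r − g) = 56,544 / (r − 0.0259) = ¥2,558,552.

¥2,558,552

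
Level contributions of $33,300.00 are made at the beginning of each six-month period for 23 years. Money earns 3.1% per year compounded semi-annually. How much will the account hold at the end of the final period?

This is an annuity due: 46 deposits of $33,300.00 at the beginning of each six-month period.
Periodic rate r = 0.031/2 per half-year; n is counted in half-years.
FV = PMT × [((1+r)^n − 1)/r] × (1+r) = 33,300 × [(1+r)^46 − 1] / r × (1+r) = $2,244,901.28

$2,244,901.28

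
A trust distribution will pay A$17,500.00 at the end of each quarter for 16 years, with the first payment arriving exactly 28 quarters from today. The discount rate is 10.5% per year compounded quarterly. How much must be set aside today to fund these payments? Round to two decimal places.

Ordinary annuity of 64 payments, first payment at period 28.
Periodic rate r = 0.105/4 per quarter; n is counted in quarters.
The ordinary-annuity PV formula values the stream one period before the first payment (period 27); discount that back 27 periods:
PV₀ = 17,500 × [1 − (1+r)^−64] / r × (1+r)^−27 = A$268,110.01

A$268,110.01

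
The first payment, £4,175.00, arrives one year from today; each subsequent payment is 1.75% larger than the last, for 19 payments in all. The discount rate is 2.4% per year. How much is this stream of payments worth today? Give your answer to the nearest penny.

£73,195.50

Periodic rate r = 0.024 per year.
Growing ordinary annuity: PV = PMT₁ × [1 − ((1+g)/(1+r))^n] / (r − g) = 4,175 × [1 − ((1+0.0175)/(1+r))^19] / (r − 0.0175) = £73,195.50.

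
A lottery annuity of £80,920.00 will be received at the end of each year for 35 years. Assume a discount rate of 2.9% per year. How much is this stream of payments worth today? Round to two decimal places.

This is an ordinary annuity: 35 payments of £80,920.00 at the end of each year.
Periodic rate r = 0.029 per year.
PV = PMT × [(1 − (1+r)^−n)/r] = 80,920 × [1 − (1+r)^−35] / r = £1,764,410.03

£1,764,410.03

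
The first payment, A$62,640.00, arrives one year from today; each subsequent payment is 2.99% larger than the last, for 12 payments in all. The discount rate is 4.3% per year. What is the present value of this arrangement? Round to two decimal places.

A$672,931.92

Periodic rate r = 0.043 per year.
Growing ordinary annuity: PV = PMT₁ × [1 − ((1+g)/(1+r))^n] / (r − g) = 62,640 × [1 − ((1+0.0299)/(1+r))^12] / (r − 0.0299) = A$672,931.92.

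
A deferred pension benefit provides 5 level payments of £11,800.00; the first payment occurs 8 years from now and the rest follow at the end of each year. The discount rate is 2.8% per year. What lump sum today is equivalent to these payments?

Ordinary annuity of 5 payments, first payment at period 8.
Periodic rate r = 0.028 per year.
The ordinary-annuity PV formula values the stream one period before the first payment (period 7); discount that back 7 periods:
PV₀ = 11,800 × [1 − (1+r)^−5] / r × (1+r)^−7 = £44,797.32

£44,797.32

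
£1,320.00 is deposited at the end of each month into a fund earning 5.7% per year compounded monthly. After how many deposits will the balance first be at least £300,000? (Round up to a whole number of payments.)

155 payments

Periodic rate r = 0.057/12 per month; n is counted in months.
Ordinary annuity FV: 300,000 = 1,320 × [((1+r)^n − 1)/r].
(1+r)^n = 1 + 300,000 × r / 1,320, so n = ln(1 + 300,000·r/1,320) / ln(1+r) = 154.50.
Round up to a whole number of payments: n = 155.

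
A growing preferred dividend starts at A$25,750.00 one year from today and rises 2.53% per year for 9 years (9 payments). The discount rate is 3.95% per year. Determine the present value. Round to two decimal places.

A$211,142.15

Periodic rate r = 0.0395 per year.
Growing ordinary annuity: PV = PMT₁ × [1 − ((1+g)/(1+r))^n] / (r − g) = 25,750 × [1 − ((1+0.0253)/(1+r))^9] / (r − 0.0253) = A$211,142.15.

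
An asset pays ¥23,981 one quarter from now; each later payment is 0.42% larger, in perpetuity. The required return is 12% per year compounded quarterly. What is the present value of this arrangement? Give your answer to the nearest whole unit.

¥929,496

Periodic rate r = 0.12/4 per quarter.
Growing perpetuity (Gordon): PV = PMT₁ / (r − g) = 23,981 / (r − 0.0042) = ¥929,496.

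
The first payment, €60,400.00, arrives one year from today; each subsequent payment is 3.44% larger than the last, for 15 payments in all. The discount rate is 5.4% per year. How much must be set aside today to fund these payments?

Periodic rate r = 0.054 per year.
Growing ordinary annuity: PV = PMT₁ × [1 − ((1+g)/(1+r))^n] / (r − g) = 60,400 × [1 − ((1+0.0344)/(1+r))^15] / (r − 0.0344) = €756,223.48.

€756,223.48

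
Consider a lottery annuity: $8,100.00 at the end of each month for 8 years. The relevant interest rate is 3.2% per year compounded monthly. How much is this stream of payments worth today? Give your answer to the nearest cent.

This is an ordinary annuity: 96 payments of $8,100.00 at the end of each month.
Periodic rate r = 0.032/12 per month; n is counted in months.
PV = PMT × [(1 − (1+r)^−n)/r] = 8,100 × [1 − (1+r)^−96] / r = $685,242.43

$685,242.43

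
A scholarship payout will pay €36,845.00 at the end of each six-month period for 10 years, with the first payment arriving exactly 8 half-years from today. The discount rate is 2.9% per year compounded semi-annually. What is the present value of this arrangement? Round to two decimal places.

Ordinary annuity of 20 payments, first payment at period 8.
Periodic rate r = 0.029/2 per half-year; n is counted in half-years.
The ordinary-annuity PV formula values the stream one period before the first payment (period 7); discount that back 7 periods:
PV₀ = 36,845 × [1 − (1+r)^−20] / r × (1+r)^−7 = €574,768.47

€574,768.47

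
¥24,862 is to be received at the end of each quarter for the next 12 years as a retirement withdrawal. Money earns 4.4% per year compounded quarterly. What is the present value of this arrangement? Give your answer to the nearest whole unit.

¥923,316

This is an ordinary annuity: 48 payments of ¥24,862 at the end of each quarter.
Periodic rate r = 0.044/4 per quarter; n is counted in quarters.
PV = PMT × [(1 − (1+r)^−n)/r] = 24,862 × [1 − (1+r)^−48] / r = ¥923,316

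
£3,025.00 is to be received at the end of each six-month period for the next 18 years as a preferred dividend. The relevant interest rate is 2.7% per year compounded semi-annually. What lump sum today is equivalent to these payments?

£85,801.36

This is an ordinary annuity: 36 payments of £3,025.00 at the end of each six-month period.
Periodic rate r = 0.027/2 per half-year; n is counted in half-years.
PV = PMT × [(1 − (1+r)^−n)/r] = 3,025 × [1 − (1+r)^−36] / r = £85,801.36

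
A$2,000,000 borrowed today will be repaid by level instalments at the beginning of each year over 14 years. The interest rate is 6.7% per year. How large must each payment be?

A$210,490.06

Level annuity due; solve PV = PMT × [(1 − (1+r)^−n)/r] × (1+r) for PMT.
Periodic rate r = 0.067 per year.
With n = 14: PMT = 2,000,000 / ([(1 − (1+r)^−n)/r] × (1+r)) = A$210,490.06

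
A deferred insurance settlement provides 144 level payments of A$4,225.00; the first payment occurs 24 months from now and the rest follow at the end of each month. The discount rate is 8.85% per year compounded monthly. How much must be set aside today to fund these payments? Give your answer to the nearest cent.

A$315,867.83

Ordinary annuity of 144 payments, first payment at period 24.
Periodic rate r = 0.0885/12 per month; n is counted in months.
The ordinary-annuity PV formula values the stream one period before the first payment (period 23); discount that back 23 periods:
PV₀ = 4,225 × [1 − (1+r)^−144] / r × (1+r)^−23 = A$315,867.83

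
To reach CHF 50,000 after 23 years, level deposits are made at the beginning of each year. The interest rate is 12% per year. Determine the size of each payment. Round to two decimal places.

Level annuity due; solve FV = PMT × [((1+r)^n − 1)/r] × (1+r) for PMT.
Periodic rate r = 0.12 per year.
With n = 23: PMT = 50,000 / ([((1+r)^n − 1)/r] × (1+r)) = CHF 426.78

CHF 426.78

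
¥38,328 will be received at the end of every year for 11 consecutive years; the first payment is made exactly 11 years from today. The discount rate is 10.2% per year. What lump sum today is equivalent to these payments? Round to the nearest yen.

¥93,389

Ordinary annuity of 11 payments, first payment at period 11.
Periodic rate r = 0.102 per year.
The ordinary-annuity PV formula values the stream one period before the first payment (period 10); discount that back 10 periods:
PV₀ = 38,328 × [1 − (1+r)^−11] / r × (1+r)^−10 = ¥93,389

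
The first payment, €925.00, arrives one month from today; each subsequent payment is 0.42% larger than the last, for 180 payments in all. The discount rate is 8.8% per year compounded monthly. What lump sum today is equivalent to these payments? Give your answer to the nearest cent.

€126,713.80

Periodic rate r = 0.088/12 per month; n is counted in months.
Growing ordinary annuity: PV = PMT₁ × [1 − ((1+g)/(1+r))^n] / (r − g) = 925 × [1 − ((1+0.0042)/(1+r))^180] / (r − 0.0042) = €126,713.80.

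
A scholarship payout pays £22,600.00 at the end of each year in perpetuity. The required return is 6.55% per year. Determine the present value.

Periodic rate r = 0.0655 per year.
Level perpetuity: PV = PMT / r = 22,600 / (0.0655) = £345,038.17.

£345,038.17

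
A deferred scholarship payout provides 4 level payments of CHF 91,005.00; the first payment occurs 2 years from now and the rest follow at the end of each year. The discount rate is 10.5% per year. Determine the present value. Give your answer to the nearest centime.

Ordinary annuity of 4 payments, first payment at period 2.
Periodic rate r = 0.105 per year.
The ordinary-annuity PV formula values the stream one period before the first payment (period 1); discount that back 1 periods:
PV₀ = 91,005 × [1 − (1+r)^−4] / r × (1+r)^−1 = CHF 258,261.35

CHF 258,261.35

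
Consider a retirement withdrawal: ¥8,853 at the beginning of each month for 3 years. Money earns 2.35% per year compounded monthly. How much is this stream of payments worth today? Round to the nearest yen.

¥308,045

This is an annuity due: 36 payments of ¥8,853 at the beginning of each month.
Periodic rate r = 0.0235/12 per month; n is counted in months.
PV = PMT × [(1 − (1+r)^−n)/r] × (1+r) = 8,853 × [1 − (1+r)^−36] / r × (1+r) = ¥308,045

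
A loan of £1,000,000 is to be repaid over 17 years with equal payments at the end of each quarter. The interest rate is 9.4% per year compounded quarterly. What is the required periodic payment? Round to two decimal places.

£29,599.79

Level ordinary annuity; solve PV = PMT × [(1 − (1+r)^−n)/r] for PMT.
Periodic rate r = 0.094/4 per quarter; n is counted in quarters.
With n = 68: PMT = 1,000,000 / ([(1 − (1+r)^−n)/r]) = £29,599.79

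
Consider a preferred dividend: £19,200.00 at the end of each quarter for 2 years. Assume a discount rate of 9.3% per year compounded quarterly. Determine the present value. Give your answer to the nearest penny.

£138,699.65

This is an ordinary annuity: 8 payments of £19,200.00 at the end of each quarter.
Periodic rate r = 0.093/4 per quarter; n is counted in quarters.
PV = PMT × [(1 − (1+r)^−n)/r] = 19,200 × [1 − (1+r)^−8] / r = £138,699.65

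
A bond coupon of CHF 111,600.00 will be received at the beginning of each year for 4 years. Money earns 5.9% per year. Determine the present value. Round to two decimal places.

This is an annuity due: 4 payments of CHF 111,600.00 at the beginning of each year.
Periodic rate r = 0.059 per year.
PV = PMT × [(1 − (1+r)^−n)/r] × (1+r) = 111,600 × [1 − (1+r)^−4] / r × (1+r) = CHF 410,460.91

CHF 410,460.91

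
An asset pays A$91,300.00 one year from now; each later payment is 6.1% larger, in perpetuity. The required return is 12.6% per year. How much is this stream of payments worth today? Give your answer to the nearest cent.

A$1,404,615.38

Periodic rate r = 0.126 per year.
Growing perpetuity (Gordon): PV = PMT₁ / (r − g) = 91,300 / (r − 0.061) = A$1,404,615.38.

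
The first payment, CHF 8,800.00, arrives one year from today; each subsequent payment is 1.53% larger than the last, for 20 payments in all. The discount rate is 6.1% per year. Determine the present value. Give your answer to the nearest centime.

CHF 112,733.78

Periodic rate r = 0.061 per year.
Growing ordinary annuity: PV = PMT₁ × [1 − ((1+g)/(1+r))^n] / (r − g) = 8,800 × [1 − ((1+0.0153)/(1+r))^20] / (r − 0.0153) = CHF 112,733.78.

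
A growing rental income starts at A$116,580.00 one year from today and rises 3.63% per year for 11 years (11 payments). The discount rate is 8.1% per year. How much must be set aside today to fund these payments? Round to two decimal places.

Periodic rate r = 0.081 per year.
Growing ordinary annuity: PV = PMT₁ × [1 − ((1+g)/(1+r))^n] / (r − g) = 116,580 × [1 − ((1+0.0363)/(1+r))^11] / (r − 0.0363) = A$969,070.97.

A$969,070.97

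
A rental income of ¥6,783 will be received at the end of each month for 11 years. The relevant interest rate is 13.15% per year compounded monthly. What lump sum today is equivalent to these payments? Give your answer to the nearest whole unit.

¥472,126

This is an ordinary annuity: 132 payments of ¥6,783 at the end of each month.
Periodic rate r = 0.1315/12 per month; n is counted in months.
PV = PMT × [(1 − (1+r)^−n)/r] = 6,783 × [1 − (1+r)^−132] / r = ¥472,126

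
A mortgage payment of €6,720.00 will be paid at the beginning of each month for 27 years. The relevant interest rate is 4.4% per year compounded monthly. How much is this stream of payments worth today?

This is an annuity due: 324 payments of €6,720.00 at the beginning of each month.
Periodic rate r = 0.044/12 per month; n is counted in months.
PV = PMT × [(1 − (1+r)^−n)/r] × (1+r) = 6,720 × [1 − (1+r)^−324] / r × (1+r) = €1,277,508.39

€1,277,508.39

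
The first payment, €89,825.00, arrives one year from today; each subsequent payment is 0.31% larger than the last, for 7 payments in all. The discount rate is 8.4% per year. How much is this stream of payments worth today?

Periodic rate r = 0.084 per year.
Growing ordinary annuity: PV = PMT₁ × [1 − ((1+g)/(1+r))^n] / (r − g) = 89,825 × [1 − ((1+0.0031)/(1+r))^7] / (r − 0.0031) = €465,182.32.

€465,182.32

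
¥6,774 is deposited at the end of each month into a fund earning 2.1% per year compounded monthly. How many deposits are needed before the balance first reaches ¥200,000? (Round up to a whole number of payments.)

Periodic rate r = 0.021/12 per month; n is counted in months.
Ordinary annuity FV: 200,000 = 6,774 × [((1+r)^n − 1)/r].
(1+r)^n = 1 + 200,000 × r / 6,774, so n = ln(1 + 200,000·r/6,774) / ln(1+r) = 28.81.
Round up to a whole number of payments: n = 29.

29 payments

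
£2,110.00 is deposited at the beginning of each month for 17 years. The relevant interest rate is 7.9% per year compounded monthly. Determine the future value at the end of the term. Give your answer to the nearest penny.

£907,744.03

This is an annuity due: 204 deposits of £2,110.00 at the beginning of each month.
Periodic rate r = 0.079/12 per month; n is counted in months.
FV = PMT × [((1+r)^n − 1)/r] × (1+r) = 2,110 × [(1+r)^204 − 1] / r × (1+r) = £907,744.03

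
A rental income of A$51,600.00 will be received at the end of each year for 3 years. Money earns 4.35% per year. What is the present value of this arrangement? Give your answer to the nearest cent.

This is an ordinary annuity: 3 payments of A$51,600.00 at the end of each year.
Periodic rate r = 0.0435 per year.
PV = PMT × [(1 − (1+r)^−n)/r] = 51,600 × [1 − (1+r)^−3] / r = A$142,248.76

A$142,248.76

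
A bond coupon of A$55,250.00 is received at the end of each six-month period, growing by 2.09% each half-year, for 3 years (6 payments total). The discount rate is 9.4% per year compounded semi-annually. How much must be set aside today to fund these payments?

A$297,530.64

Periodic rate r = 0.094/2 per half-year; n is counted in half-years.
Growing ordinary annuity: PV = PMT₁ × [1 − ((1+g)/(1+r))^n] / (r − g) = 55,250 × [1 − ((1+0.0209)/(1+r))^6] / (r − 0.0209) = A$297,530.64.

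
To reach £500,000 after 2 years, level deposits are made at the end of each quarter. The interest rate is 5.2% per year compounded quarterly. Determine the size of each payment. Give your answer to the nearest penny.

Level ordinary annuity; solve FV = PMT × [((1+r)^n − 1)/r] for PMT.
Periodic rate r = 0.052/4 per quarter; n is counted in quarters.
With n = 8: PMT = 500,000 / ([((1+r)^n − 1)/r]) = £59,711.34

£59,711.34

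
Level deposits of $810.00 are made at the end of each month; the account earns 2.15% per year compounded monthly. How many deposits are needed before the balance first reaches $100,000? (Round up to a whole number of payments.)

Periodic rate r = 0.0215/12 per month; n is counted in months.
Ordinary annuity FV: 100,000 = 810 × [((1+r)^n − 1)/r].
(1+r)^n = 1 + 100,000 × r / 810, so n = ln(1 + 100,000·r/810) / ln(1+r) = 111.63.
Round up to a whole number of payments: n = 112.

112 payments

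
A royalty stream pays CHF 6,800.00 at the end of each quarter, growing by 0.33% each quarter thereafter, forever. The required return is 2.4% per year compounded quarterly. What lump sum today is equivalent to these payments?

CHF 2,518,518.52

Periodic rate r = 0.024/4 per quarter.
Growing perpetuity (Gordon): PV = PMT₁ / (r − g) = 6,800 / (r − 0.0033) = CHF 2,518,518.52.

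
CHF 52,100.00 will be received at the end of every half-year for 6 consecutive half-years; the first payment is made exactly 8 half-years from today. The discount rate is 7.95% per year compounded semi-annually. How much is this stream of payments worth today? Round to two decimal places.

CHF 208,064.08

Ordinary annuity of 6 payments, first payment at period 8.
Periodic rate r = 0.0795/2 per half-year; n is counted in half-years.
The ordinary-annuity PV formula values the stream one period before the first payment (period 7); discount that back 7 periods:
PV₀ = 52,100 × [1 − (1+r)^−6] / r × (1+r)^−7 = CHF 208,064.08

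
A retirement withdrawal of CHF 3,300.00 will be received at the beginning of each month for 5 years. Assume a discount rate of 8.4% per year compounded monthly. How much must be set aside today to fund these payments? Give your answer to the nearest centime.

This is an annuity due: 60 payments of CHF 3,300.00 at the beginning of each month.
Periodic rate r = 0.084/12 per month; n is counted in months.
PV = PMT × [(1 − (1+r)^−n)/r] × (1+r) = 3,300 × [1 − (1+r)^−60] / r × (1+r) = CHF 162,352.95

CHF 162,352.95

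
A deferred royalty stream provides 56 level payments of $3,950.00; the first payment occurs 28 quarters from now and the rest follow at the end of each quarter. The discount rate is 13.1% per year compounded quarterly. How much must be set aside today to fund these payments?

$42,212.54

Ordinary annuity of 56 payments, first payment at period 28.
Periodic rate r = 0.131/4 per quarter; n is counted in quarters.
The ordinary-annuity PV formula values the stream one period before the first payment (period 27); discount that back 27 periods:
PV₀ = 3,950 × [1 − (1+r)^−56] / r × (1+r)^−27 = $42,212.54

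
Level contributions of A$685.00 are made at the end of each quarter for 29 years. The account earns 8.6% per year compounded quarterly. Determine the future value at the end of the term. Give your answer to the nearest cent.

This is an ordinary annuity: 116 deposits of A$685.00 at the end of each quarter.
Periodic rate r = 0.086/4 per quarter; n is counted in quarters.
FV = PMT × [((1+r)^n − 1)/r] = 685 × [(1+r)^116 − 1] / r = A$343,893.13

A$343,893.13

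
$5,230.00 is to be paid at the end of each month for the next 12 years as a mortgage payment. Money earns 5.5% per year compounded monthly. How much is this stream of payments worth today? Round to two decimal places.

$550,426.56

This is an ordinary annuity: 144 payments of $5,230.00 at the end of each month.
Periodic rate r = 0.055/12 per month; n is counted in months.
PV = PMT × [(1 − (1+r)^−n)/r] = 5,230 × [1 − (1+r)^−144] / r = $550,426.56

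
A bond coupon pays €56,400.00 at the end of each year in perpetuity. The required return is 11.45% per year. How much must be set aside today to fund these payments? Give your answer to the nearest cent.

Periodic rate r = 0.1145 per year.
Level perpetuity: PV = PMT / r = 56,400 / (0.1145) = €492,576.42.

€492,576.42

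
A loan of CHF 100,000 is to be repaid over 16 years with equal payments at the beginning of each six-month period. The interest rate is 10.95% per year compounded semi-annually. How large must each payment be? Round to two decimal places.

Level annuity due; solve PV = PMT × [(1 − (1+r)^−n)/r] × (1+r) for PMT.
Periodic rate r = 0.1095/2 per half-year; n is counted in half-years.
With n = 32: PMT = 100,000 / ([(1 − (1+r)^−n)/r] × (1+r)) = CHF 6,342.95

CHF 6,342.95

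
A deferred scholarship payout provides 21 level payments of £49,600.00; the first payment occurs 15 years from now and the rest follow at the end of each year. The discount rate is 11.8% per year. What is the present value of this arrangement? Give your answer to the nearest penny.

Ordinary annuity of 21 payments, first payment at period 15.
Periodic rate r = 0.118 per year.
The ordinary-annuity PV formula values the stream one period before the first payment (period 14); discount that back 14 periods:
PV₀ = 49,600 × [1 − (1+r)^−21] / r × (1+r)^−14 = £79,714.06

£79,714.06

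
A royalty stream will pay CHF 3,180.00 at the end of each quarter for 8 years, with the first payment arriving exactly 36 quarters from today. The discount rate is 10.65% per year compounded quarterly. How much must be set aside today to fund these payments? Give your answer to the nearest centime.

Ordinary annuity of 32 payments, first payment at period 36.
Periodic rate r = 0.1065/4 per quarter; n is counted in quarters.
The ordinary-annuity PV formula values the stream one period before the first payment (period 35); discount that back 35 periods:
PV₀ = 3,180 × [1 − (1+r)^−32] / r × (1+r)^−35 = CHF 27,075.39

CHF 27,075.39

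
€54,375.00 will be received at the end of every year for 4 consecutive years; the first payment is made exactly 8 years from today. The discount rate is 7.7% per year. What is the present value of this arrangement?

Ordinary annuity of 4 payments, first payment at period 8.
Periodic rate r = 0.077 per year.
The ordinary-annuity PV formula values the stream one period before the first payment (period 7); discount that back 7 periods:
PV₀ = 54,375 × [1 − (1+r)^−4] / r × (1+r)^−7 = €107,870.45

€107,870.45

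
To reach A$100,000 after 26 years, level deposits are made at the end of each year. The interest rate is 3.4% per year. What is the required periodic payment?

A$2,454.43

Level ordinary annuity; solve FV = PMT × [((1+r)^n − 1)/r] for PMT.
Periodic rate r = 0.034 per year.
With n = 26: PMT = 100,000 / ([((1+r)^n − 1)/r]) = A$2,454.43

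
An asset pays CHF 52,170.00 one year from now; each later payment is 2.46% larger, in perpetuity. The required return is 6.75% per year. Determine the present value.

Periodic rate r = 0.0675 per year.
Growing perpetuity (Gordon): PV = PMT₁ / (r − g) = 52,170 / (r − 0.0246) = CHF 1,216,083.92.

CHF 1,216,083.92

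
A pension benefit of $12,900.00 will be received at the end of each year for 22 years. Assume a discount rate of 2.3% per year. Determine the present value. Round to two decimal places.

$220,776.38

This is an ordinary annuity: 22 payments of $12,900.00 at the end of each year.
Periodic rate r = 0.023 per year.
PV = PMT × [(1 − (1+r)^−n)/r] = 12,900 × [1 − (1+r)^−22] / r = $220,776.38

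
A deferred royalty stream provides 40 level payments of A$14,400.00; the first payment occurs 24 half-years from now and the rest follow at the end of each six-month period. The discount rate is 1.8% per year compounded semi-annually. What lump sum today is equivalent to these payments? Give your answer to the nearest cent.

Ordinary annuity of 40 payments, first payment at period 24.
Periodic rate r = 0.018/2 per half-year; n is counted in half-years.
The ordinary-annuity PV formula values the stream one period before the first payment (period 23); discount that back 23 periods:
PV₀ = 14,400 × [1 − (1+r)^−40] / r × (1+r)^−23 = A$392,172.44

A$392,172.44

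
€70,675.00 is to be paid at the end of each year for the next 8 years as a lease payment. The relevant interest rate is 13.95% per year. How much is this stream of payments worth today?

€328,402.40

This is an ordinary annuity: 8 payments of €70,675.00 at the end of each year.
Periodic rate r = 0.1395 per year.
PV = PMT × [(1 − (1+r)^−n)/r] = 70,675 × [1 − (1+r)^−8] / r = €328,402.40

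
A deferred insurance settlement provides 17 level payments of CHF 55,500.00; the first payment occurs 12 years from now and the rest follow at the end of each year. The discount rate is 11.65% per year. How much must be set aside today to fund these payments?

Ordinary annuity of 17 payments, first payment at period 12.
Periodic rate r = 0.1165 per year.
The ordinary-annuity PV formula values the stream one period before the first payment (period 11); discount that back 11 periods:
PV₀ = 55,500 × [1 − (1+r)^−17] / r × (1+r)^−11 = CHF 119,976.12

CHF 119,976.12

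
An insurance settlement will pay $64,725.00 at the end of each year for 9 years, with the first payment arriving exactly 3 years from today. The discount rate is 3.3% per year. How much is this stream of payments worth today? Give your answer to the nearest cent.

$465,733.22

Ordinary annuity of 9 payments, first payment at period 3.
Periodic rate r = 0.033 per year.
The ordinary-annuity PV formula values the stream one period before the first payment (period 2); discount that back 2 periods:
PV₀ = 64,725 × [1 − (1+r)^−9] / r × (1+r)^−2 = $465,733.22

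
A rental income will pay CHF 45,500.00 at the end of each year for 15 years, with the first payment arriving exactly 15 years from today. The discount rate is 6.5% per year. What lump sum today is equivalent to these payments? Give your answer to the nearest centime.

CHF 177,160.96

Ordinary annuity of 15 payments, first payment at period 15.
Periodic rate r = 0.065 per year.
The ordinary-annuity PV formula values the stream one period before the first payment (period 14); discount that back 14 periods:
PV₀ = 45,500 × [1 − (1+r)^−15] / r × (1+r)^−14 = CHF 177,160.96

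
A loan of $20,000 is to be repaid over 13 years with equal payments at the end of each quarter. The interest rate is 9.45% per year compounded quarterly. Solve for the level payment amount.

$672.07

Level ordinary annuity; solve PV = PMT × [(1 − (1+r)^−n)/r] for PMT.
Periodic rate r = 0.0945/4 per quarter; n is counted in quarters.
With n = 52: PMT = 20,000 / ([(1 − (1+r)^−n)/r]) = $672.07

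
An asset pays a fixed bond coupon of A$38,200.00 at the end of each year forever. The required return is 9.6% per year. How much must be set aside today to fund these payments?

Periodic rate r = 0.096 per year.
Level perpetuity: PV = PMT / r = 38,200 / (0.096) = A$397,916.67.

A$397,916.67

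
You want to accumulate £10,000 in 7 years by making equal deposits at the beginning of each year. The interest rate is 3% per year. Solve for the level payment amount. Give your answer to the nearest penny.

Level annuity due; solve FV = PMT × [((1+r)^n − 1)/r] × (1+r) for PMT.
Periodic rate r = 0.03 per year.
With n = 7: PMT = 10,000 / ([((1+r)^n − 1)/r] × (1+r)) = £1,267.05

£1,267.05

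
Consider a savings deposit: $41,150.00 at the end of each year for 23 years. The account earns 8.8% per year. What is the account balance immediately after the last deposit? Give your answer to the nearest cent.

$2,785,893.48

This is an ordinary annuity: 23 deposits of $41,150.00 at the end of each year.
Periodic rate r = 0.088 per year.
FV = PMT × [((1+r)^n − 1)/r] = 41,150 × [(1+r)^23 − 1] / r = $2,785,893.48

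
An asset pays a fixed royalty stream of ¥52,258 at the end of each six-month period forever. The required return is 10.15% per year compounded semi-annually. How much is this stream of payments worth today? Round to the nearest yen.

Periodic rate r = 0.1015/2 per half-year.
Level perpetuity: PV = PMT / r = 52,258 / (0.1015/2) = ¥1,029,714.

¥1,029,714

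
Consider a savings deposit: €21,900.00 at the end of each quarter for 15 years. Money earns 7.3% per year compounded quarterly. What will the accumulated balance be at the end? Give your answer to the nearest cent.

€2,351,782.57

This is an ordinary annuity: 60 deposits of €21,900.00 at the end of each quarter.
Periodic rate r = 0.073/4 per quarter; n is counted in quarters.
FV = PMT × [((1+r)^n − 1)/r] = 21,900 × [(1+r)^60 − 1] / r = €2,351,782.57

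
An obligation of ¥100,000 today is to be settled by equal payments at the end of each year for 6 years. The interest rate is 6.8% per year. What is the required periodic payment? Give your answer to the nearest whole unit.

Level ordinary annuity; solve PV = PMT × [(1 − (1+r)^−n)/r] for PMT.
Periodic rate r = 0.068 per year.
With n = 6: PMT = 100,000 / ([(1 − (1+r)^−n)/r]) = ¥20,850

¥20,850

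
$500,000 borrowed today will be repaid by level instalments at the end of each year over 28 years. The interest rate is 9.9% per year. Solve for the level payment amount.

Level ordinary annuity; solve PV = PMT × [(1 − (1+r)^−n)/r] for PMT.
Periodic rate r = 0.099 per year.
With n = 28: PMT = 500,000 / ([(1 − (1+r)^−n)/r]) = $53,290.67

$53,290.67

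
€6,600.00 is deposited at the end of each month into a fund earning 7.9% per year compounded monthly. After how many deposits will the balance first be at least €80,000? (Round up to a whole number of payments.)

Periodic rate r = 0.079/12 per month; n is counted in months.
Ordinary annuity FV: 80,000 = 6,600 × [((1+r)^n − 1)/r].
(1+r)^n = 1 + 80,000 × r / 6,600, so n = ln(1 + 80,000·r/6,600) / ln(1+r) = 11.70.
Round up to a whole number of payments: n = 12.

12 payments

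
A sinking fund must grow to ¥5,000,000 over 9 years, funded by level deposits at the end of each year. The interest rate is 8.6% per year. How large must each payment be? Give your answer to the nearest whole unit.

Level ordinary annuity; solve FV = PMT × [((1+r)^n − 1)/r] for PMT.
Periodic rate r = 0.086 per year.
With n = 9: PMT = 5,000,000 / ([((1+r)^n − 1)/r]) = ¥390,481

¥390,481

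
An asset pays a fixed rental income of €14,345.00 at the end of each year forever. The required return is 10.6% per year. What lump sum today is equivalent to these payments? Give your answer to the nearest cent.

Periodic rate r = 0.106 per year.
Level perpetuity: PV = PMT / r = 14,345 / (0.106) = €135,330.19.

€135,330.19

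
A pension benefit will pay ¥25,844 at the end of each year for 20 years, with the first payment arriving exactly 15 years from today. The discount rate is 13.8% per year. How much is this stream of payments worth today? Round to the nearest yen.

¥28,344

Ordinary annuity of 20 payments, first payment at period 15.
Periodic rate r = 0.138 per year.
The ordinary-annuity PV formula values the stream one period before the first payment (period 14); discount that back 14 periods:
PV₀ = 25,844 × [1 − (1+r)^−20] / r × (1+r)^−14 = ¥28,344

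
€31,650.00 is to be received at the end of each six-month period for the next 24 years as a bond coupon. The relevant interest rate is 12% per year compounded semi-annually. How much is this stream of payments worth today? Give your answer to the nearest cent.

This is an ordinary annuity: 48 payments of €31,650.00 at the end of each six-month period.
Periodic rate r = 0.12/2 per half-year; n is counted in half-years.
PV = PMT × [(1 − (1+r)^−n)/r] = 31,650 × [1 − (1+r)^−48] / r = €495,323.34

€495,323.34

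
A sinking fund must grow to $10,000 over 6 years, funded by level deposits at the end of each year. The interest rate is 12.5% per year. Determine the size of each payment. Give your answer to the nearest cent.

Level ordinary annuity; solve FV = PMT × [((1+r)^n − 1)/r] for PMT.
Periodic rate r = 0.125 per year.
With n = 6: PMT = 10,000 / ([((1+r)^n − 1)/r]) = $1,216.80

$1,216.80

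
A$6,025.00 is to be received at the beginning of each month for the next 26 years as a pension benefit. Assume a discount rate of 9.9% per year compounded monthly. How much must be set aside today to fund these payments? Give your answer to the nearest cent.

A$679,601.87

This is an annuity due: 312 payments of A$6,025.00 at the beginning of each month.
Periodic rate r = 0.099/12 per month; n is counted in months.
PV = PMT × [(1 − (1+r)^−n)/r] × (1+r) = 6,025 × [1 − (1+r)^−312] / r × (1+r) = A$679,601.87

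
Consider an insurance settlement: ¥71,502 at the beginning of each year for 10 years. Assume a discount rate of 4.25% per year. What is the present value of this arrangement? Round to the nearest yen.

¥597,138

This is an annuity due: 10 payments of ¥71,502 at the beginning of each year.
Periodic rate r = 0.0425 per year.
PV = PMT × [(1 − (1+r)^−n)/r] × (1+r) = 71,502 × [1 − (1+r)^−10] / r × (1+r) = ¥597,138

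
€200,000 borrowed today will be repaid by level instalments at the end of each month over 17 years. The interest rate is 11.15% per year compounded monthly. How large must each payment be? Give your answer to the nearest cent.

€2,190.30

Level ordinary annuity; solve PV = PMT × [(1 − (1+r)^−n)/r] for PMT.
Periodic rate r = 0.1115/12 per month; n is counted in months.
With n = 204: PMT = 200,000 / ([(1 − (1+r)^−n)/r]) = €2,190.30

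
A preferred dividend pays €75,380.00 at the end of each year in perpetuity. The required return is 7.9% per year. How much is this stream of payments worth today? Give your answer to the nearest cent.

€954,177.22

Periodic rate r = 0.079 per year.
Level perpetuity: PV = PMT / r = 75,380 / (0.079) = €954,177.22.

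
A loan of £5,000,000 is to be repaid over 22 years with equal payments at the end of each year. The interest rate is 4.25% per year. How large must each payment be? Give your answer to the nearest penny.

£354,311.72

Level ordinary annuity; solve PV = PMT × [(1 − (1+r)^−n)/r] for PMT.
Periodic rate r = 0.0425 per year.
With n = 22: PMT = 5,000,000 / ([(1 − (1+r)^−n)/r]) = £354,311.72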